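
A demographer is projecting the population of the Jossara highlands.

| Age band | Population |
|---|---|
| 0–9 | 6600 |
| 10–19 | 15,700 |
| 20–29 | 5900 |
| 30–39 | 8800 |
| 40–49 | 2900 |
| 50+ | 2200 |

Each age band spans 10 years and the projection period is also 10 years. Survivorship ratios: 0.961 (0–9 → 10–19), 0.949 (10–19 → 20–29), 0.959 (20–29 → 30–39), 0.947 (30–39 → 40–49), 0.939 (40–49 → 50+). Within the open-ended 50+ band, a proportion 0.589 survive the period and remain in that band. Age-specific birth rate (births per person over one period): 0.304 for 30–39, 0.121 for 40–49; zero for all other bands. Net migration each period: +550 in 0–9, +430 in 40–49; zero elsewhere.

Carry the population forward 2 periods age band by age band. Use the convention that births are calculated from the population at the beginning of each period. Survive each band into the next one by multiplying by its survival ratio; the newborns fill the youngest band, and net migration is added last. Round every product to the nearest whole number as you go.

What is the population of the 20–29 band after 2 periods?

After projecting period 1:
Births: 8800 × 0.304 = 2675 ; 2900 × 0.121 = 351 → total 3026
10–19: 6600 × 0.961 = 6343
20–29: 15700 × 0.949 = 14899
30–39: 5900 × 0.959 = 5658
40–49: 8800 × 0.947 = 8334
50+: 2900 × 0.939 + 2200 × 0.589 = 2723 + 1296 = 4019
Net migration: 0–9 + 550 → 3576; 40–49 + 430 → 8764
End of period: [3576, 6343, 14899, 5658, 8764, 4019]
After projecting period 2:
Births: 5658 × 0.304 = 1720 ; 8764 × 0.121 = 1060 → total 2780
10–19: 3576 × 0.961 = 3437
20–29: 6343 × 0.949 = 6020
30–39: 14899 × 0.959 = 14288
40–49: 5658 × 0.947 = 5358
50+: 8764 × 0.939 + 4019 × 0.589 = 8229 + 2367 = 10596
Net migration: 0–9 + 550 → 3330; 40–49 + 430 → 5788
End of period: [3330, 3437, 6020, 14288, 5788, 10596]

6020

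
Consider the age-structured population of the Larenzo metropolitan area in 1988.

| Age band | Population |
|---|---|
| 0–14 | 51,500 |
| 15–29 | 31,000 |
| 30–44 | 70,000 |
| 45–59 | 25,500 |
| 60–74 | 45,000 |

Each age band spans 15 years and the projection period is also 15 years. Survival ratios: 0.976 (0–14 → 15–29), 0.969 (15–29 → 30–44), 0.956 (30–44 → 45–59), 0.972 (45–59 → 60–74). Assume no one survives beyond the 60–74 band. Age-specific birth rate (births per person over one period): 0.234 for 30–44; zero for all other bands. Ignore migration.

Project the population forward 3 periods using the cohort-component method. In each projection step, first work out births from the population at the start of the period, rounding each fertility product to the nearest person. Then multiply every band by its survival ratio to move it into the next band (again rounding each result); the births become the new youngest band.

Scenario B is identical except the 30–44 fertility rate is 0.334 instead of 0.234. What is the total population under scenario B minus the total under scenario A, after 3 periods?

14424

Call the groups 1 to 5, youngest first.
Period 1:
Births: 70000 * 0.234 = 16380
Group 2: 51500 * 0.976 = 50264
Group 3: 31000 * 0.969 = 30039
Group 4: 70000 * 0.956 = 66920
Group 5: 25500 * 0.972 = 24786
Population now: 0–14=16380, 15–29=50264, 30–44=30039, 45–59=66920, 60–74=24786
Period 2:
Births: 30039 * 0.234 = 7029
Group 2: 16380 * 0.976 = 15987
Group 3: 50264 * 0.969 = 48706
Group 4: 30039 * 0.956 = 28717
Group 5: 66920 * 0.972 = 65046
Population now: 0–14=7029, 15–29=15987, 30–44=48706, 45–59=28717, 60–74=65046
Period 3:
Births: 48706 * 0.234 = 11397
Group 2: 7029 * 0.976 = 6860
Group 3: 15987 * 0.969 = 15491
Group 4: 48706 * 0.956 = 46563
Group 5: 28717 * 0.972 = 27913
Population now: 0–14=11397, 15–29=6860, 30–44=15491, 45–59=46563, 60–74=27913
Scenario A total after 3 periods: 108224
Scenario B projection —
Period 1:
Births: 70000 * 0.334 = 23380
Group 2: 51500 * 0.976 = 50264
Group 3: 31000 * 0.969 = 30039
Group 4: 70000 * 0.956 = 66920
Group 5: 25500 * 0.972 = 24786
Population now: 0–14=23380, 15–29=50264, 30–44=30039, 45–59=66920, 60–74=24786
Period 2:
Births: 30039 * 0.334 = 10033
Group 2: 23380 * 0.976 = 22819
Group 3: 50264 * 0.969 = 48706
Group 4: 30039 * 0.956 = 28717
Group 5: 66920 * 0.972 = 65046
Population now: 0–14=10033, 15–29=22819, 30–44=48706, 45–59=28717, 60–74=65046
Period 3:
Births: 48706 * 0.334 = 16268
Group 2: 10033 * 0.976 = 9792
Group 3: 22819 * 0.969 = 22112
Group 4: 48706 * 0.956 = 46563
Group 5: 28717 * 0.972 = 27913
Population now: 0–14=16268, 15–29=9792, 30–44=22112, 45–59=46563, 60–74=27913
Scenario B total after 3 periods: 122648
Difference B − A = 122648 − 108224 = 14424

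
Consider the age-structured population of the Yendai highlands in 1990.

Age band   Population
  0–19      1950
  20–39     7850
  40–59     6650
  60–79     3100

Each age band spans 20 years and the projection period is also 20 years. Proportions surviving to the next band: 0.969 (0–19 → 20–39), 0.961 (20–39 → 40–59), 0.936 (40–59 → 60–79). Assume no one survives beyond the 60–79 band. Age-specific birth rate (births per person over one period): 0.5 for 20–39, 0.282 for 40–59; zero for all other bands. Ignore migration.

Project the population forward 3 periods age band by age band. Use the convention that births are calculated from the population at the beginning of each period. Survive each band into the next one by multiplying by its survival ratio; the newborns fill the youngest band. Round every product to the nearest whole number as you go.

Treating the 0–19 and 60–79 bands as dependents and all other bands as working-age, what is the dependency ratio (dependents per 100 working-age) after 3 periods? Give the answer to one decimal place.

59.9

Period 1.
Births: 7850 * 0.5 = 3925  |  6650 * 0.282 = 1875 ⇒ total 5800
20–39: 1950 * 0.969 = 1890
40–59: 7850 * 0.961 = 7544
60–79: 6650 * 0.936 = 6224
End of period: [5800, 1890, 7544, 6224]
Period 2.
Births: 1890 * 0.5 = 945  |  7544 * 0.282 = 2127 ⇒ total 3072
20–39: 5800 * 0.969 = 5620
40–59: 1890 * 0.961 = 1816
60–79: 7544 * 0.936 = 7061
End of period: [3072, 5620, 1816, 7061]
Period 3.
Births: 5620 * 0.5 = 2810  |  1816 * 0.282 = 512 ⇒ total 3322
20–39: 3072 * 0.969 = 2977
40–59: 5620 * 0.961 = 5401
60–79: 1816 * 0.936 = 1700
End of period: [3322, 2977, 5401, 1700]
Dependents (band 0–19 + band 60–79) = 3322 + 1700 = 5022; working-age = 8378; ratio = 5022/8378 × 100 = 59.9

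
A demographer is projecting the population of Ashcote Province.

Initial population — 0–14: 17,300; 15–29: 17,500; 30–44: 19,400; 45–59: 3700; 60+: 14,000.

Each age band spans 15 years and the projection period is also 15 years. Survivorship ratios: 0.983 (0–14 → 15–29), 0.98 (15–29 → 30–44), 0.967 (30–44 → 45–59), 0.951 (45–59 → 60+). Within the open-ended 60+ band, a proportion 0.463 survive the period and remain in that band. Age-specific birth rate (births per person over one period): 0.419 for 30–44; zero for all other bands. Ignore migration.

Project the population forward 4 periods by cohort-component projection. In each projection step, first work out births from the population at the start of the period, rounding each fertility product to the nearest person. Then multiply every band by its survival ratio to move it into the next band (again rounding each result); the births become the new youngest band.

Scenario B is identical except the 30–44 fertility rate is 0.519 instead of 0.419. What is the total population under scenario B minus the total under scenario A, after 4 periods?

6851

After projecting period 1:
Births: 19400 * 0.419 = 8129
15–29: 17300 * 0.983 = 17006
30–44: 17500 * 0.98 = 17150
45–59: 19400 * 0.967 = 18760
60+: 3700 * 0.951 + 14000 * 0.463 = 3519 + 6482 = 10001
→ [8129, 17006, 17150, 18760, 10001]
After projecting period 2:
Births: 17150 * 0.419 = 7186
15–29: 8129 * 0.983 = 7991
30–44: 17006 * 0.98 = 16666
45–59: 17150 * 0.967 = 16584
60+: 18760 * 0.951 + 10001 * 0.463 = 17841 + 4630 = 22471
→ [7186, 7991, 16666, 16584, 22471]
After projecting period 3:
Births: 16666 * 0.419 = 6983
15–29: 7186 * 0.983 = 7064
30–44: 7991 * 0.98 = 7831
45–59: 16666 * 0.967 = 16116
60+: 16584 * 0.951 + 22471 * 0.463 = 15771 + 10404 = 26175
→ [6983, 7064, 7831, 16116, 26175]
After projecting period 4:
Births: 7831 * 0.419 = 3281
15–29: 6983 * 0.983 = 6864
30–44: 7064 * 0.98 = 6923
45–59: 7831 * 0.967 = 7573
60+: 16116 * 0.951 + 26175 * 0.463 = 15326 + 12119 = 27445
→ [3281, 6864, 6923, 7573, 27445]
Scenario A total after 4 periods: 52086
Scenario B projection —
After projecting period 1:
Births: 19400 * 0.519 = 10069
15–29: 17300 * 0.983 = 17006
30–44: 17500 * 0.98 = 17150
45–59: 19400 * 0.967 = 18760
60+: 3700 * 0.951 + 14000 * 0.463 = 3519 + 6482 = 10001
→ [10069, 17006, 17150, 18760, 10001]
After projecting period 2:
Births: 17150 * 0.519 = 8901
15–29: 10069 * 0.983 = 9898
30–44: 17006 * 0.98 = 16666
45–59: 17150 * 0.967 = 16584
60+: 18760 * 0.951 + 10001 * 0.463 = 17841 + 4630 = 22471
→ [8901, 9898, 16666, 16584, 22471]
After projecting period 3:
Births: 16666 * 0.519 = 8650
15–29: 8901 * 0.983 = 8750
30–44: 9898 * 0.98 = 9700
45–59: 16666 * 0.967 = 16116
60+: 16584 * 0.951 + 22471 * 0.463 = 15771 + 10404 = 26175
→ [8650, 8750, 9700, 16116, 26175]
After projecting period 4:
Births: 9700 * 0.519 = 5034
15–29: 8650 * 0.983 = 8503
30–44: 8750 * 0.98 = 8575
45–59: 9700 * 0.967 = 9380
60+: 16116 * 0.951 + 26175 * 0.463 = 15326 + 12119 = 27445
→ [5034, 8503, 8575, 9380, 27445]
Scenario B total after 4 periods: 58937
Difference B − A = 58937 − 52086 = 6851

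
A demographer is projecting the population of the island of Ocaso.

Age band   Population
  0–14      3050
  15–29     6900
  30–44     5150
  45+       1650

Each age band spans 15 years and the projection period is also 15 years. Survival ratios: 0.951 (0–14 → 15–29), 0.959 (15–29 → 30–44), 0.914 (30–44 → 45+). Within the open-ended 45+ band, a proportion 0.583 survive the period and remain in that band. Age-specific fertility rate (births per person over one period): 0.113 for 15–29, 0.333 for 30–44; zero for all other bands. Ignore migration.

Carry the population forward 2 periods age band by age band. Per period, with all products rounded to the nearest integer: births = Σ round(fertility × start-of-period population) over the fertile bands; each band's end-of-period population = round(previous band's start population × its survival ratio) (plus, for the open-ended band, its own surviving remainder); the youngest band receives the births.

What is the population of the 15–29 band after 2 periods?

2373

[period 1]
Births: 6900 × 0.113 = 780 ; 5150 × 0.333 = 1715 → 2495
15–29: 3050 × 0.951 = 2901
30–44: 6900 × 0.959 = 6617
45+: 5150 × 0.914 + 1650 × 0.583 = 4707 + 962 = 5669
Giving 2495 / 2901 / 6617 / 5669.
[period 2]
Births: 2901 × 0.113 = 328 ; 6617 × 0.333 = 2203 → 2531
15–29: 2495 × 0.951 = 2373
30–44: 2901 × 0.959 = 2782
45+: 6617 × 0.914 + 5669 × 0.583 = 6048 + 3305 = 9353
Giving 2531 / 2373 / 2782 / 9353.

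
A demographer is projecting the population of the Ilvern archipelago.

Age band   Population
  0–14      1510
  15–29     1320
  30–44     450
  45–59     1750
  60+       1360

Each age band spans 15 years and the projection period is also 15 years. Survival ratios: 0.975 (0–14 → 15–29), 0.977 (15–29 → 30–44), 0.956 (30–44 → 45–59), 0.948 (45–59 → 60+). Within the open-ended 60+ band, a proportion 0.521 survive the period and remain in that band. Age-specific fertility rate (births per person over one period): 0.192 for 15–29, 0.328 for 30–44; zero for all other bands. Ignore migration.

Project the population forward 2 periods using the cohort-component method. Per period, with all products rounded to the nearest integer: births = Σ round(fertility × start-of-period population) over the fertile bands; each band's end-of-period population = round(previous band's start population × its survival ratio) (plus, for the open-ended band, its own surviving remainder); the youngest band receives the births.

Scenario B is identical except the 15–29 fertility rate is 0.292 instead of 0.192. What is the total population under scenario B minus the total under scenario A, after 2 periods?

276

Call the groups 1 to 5, youngest first.
[period 1]
Births: 1320 × 0.192 = 253, 450 × 0.328 = 148 ⇒ total 401
Group 2: 1510 × 0.975 = 1472
Group 3: 1320 × 0.977 = 1290
Group 4: 450 × 0.956 = 430
Group 5: 1750 × 0.948 + 1360 × 0.521 = 1659 + 709 = 2368
End of period: [401, 1472, 1290, 430, 2368]
[period 2]
Births: 1472 × 0.192 = 283, 1290 × 0.328 = 423 ⇒ total 706
Group 2: 401 × 0.975 = 391
Group 3: 1472 × 0.977 = 1438
Group 4: 1290 × 0.956 = 1233
Group 5: 430 × 0.948 + 2368 × 0.521 = 408 + 1234 = 1642
End of period: [706, 391, 1438, 1233, 1642]
Scenario A total after 2 periods: 5410
Scenario B projection —
[period 1]
Births: 1320 × 0.292 = 385, 450 × 0.328 = 148 ⇒ total 533
Group 2: 1510 × 0.975 = 1472
Group 3: 1320 × 0.977 = 1290
Group 4: 450 × 0.956 = 430
Group 5: 1750 × 0.948 + 1360 × 0.521 = 1659 + 709 = 2368
End of period: [533, 1472, 1290, 430, 2368]
[period 2]
Births: 1472 × 0.292 = 430, 1290 × 0.328 = 423 ⇒ total 853
Group 2: 533 × 0.975 = 520
Group 3: 1472 × 0.977 = 1438
Group 4: 1290 × 0.956 = 1233
Group 5: 430 × 0.948 + 2368 × 0.521 = 408 + 1234 = 1642
End of period: [853, 520, 1438, 1233, 1642]
Scenario B total after 2 periods: 5686
Difference B − A = 5686 − 5410 = 276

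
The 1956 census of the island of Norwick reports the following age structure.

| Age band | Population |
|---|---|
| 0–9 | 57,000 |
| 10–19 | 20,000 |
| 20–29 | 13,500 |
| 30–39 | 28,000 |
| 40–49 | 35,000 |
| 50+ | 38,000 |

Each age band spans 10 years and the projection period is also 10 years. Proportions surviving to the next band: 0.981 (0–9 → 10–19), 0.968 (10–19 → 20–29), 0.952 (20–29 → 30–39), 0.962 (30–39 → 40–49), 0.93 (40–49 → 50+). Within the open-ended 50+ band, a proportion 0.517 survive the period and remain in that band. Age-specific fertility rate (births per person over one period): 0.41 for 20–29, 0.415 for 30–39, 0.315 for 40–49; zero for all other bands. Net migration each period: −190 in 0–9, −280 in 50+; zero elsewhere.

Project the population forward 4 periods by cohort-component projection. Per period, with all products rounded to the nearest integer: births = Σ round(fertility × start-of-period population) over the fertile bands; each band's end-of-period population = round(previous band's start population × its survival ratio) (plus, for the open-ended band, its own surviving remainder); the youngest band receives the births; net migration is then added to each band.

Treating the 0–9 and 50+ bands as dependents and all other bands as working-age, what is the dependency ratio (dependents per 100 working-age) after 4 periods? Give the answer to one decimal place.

57.3

[period 1]
Births: 13500 × 0.41 = 5535 ; 28000 × 0.415 = 11620 ; 35000 × 0.315 = 11025 → 28180
10–19: 57000 × 0.981 = 55917
20–29: 20000 × 0.968 = 19360
30–39: 13500 × 0.952 = 12852
40–49: 28000 × 0.962 = 26936
50+: 35000 × 0.93 + 38000 × 0.517 = 32550 + 19646 = 52196
Net migration: 0–9 − 190 → 27990; 50+ − 280 → 51916
Population now: 0–9=27990, 10–19=55917, 20–29=19360, 30–39=12852, 40–49=26936, 50+=51916
[period 2]
Births: 19360 × 0.41 = 7938 ; 12852 × 0.415 = 5334 ; 26936 × 0.315 = 8485 → 21757
10–19: 27990 × 0.981 = 27458
20–29: 55917 × 0.968 = 54128
30–39: 19360 × 0.952 = 18431
40–49: 12852 × 0.962 = 12364
50+: 26936 × 0.93 + 51916 × 0.517 = 25050 + 26841 = 51891
Net migration: 0–9 − 190 → 21567; 50+ − 280 → 51611
Population now: 0–9=21567, 10–19=27458, 20–29=54128, 30–39=18431, 40–49=12364, 50+=51611
[period 3]
Births: 54128 × 0.41 = 22192 ; 18431 × 0.415 = 7649 ; 12364 × 0.315 = 3895 → 33736
10–19: 21567 × 0.981 = 21157
20–29: 27458 × 0.968 = 26579
30–39: 54128 × 0.952 = 51530
40–49: 18431 × 0.962 = 17731
50+: 12364 × 0.93 + 51611 × 0.517 = 11499 + 26683 = 38182
Net migration: 0–9 − 190 → 33546; 50+ − 280 → 37902
Population now: 0–9=33546, 10–19=21157, 20–29=26579, 30–39=51530, 40–49=17731, 50+=37902
[period 4]
Births: 26579 × 0.41 = 10897 ; 51530 × 0.415 = 21385 ; 17731 × 0.315 = 5585 → 37867
10–19: 33546 × 0.981 = 32909
20–29: 21157 × 0.968 = 20480
30–39: 26579 × 0.952 = 25303
40–49: 51530 × 0.962 = 49572
50+: 17731 × 0.93 + 37902 × 0.517 = 16490 + 19595 = 36085
Net migration: 0–9 − 190 → 37677; 50+ − 280 → 35805
Population now: 0–9=37677, 10–19=32909, 20–29=20480, 30–39=25303, 40–49=49572, 50+=35805
Dependents (band 0–9 + band 50+) = 37677 + 35805 = 73482; working-age = 128264; ratio = 73482/128264 × 100 = 57.3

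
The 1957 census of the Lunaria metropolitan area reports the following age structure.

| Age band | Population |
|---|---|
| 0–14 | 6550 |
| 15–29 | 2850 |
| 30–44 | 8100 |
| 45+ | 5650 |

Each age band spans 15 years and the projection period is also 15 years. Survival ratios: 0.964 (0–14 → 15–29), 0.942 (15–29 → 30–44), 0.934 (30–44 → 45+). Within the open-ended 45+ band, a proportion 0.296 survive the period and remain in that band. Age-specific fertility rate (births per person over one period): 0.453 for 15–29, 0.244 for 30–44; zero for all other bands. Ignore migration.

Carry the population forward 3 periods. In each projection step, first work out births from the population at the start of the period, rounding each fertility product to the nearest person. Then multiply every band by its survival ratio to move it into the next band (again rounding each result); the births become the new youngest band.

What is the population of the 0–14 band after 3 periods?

(Bands numbered youngest = 1 to oldest = 4.)
Period 1.
Births: 2850 * 0.453 = 1291 ; 8100 * 0.244 = 1976 → 3267
Band 2: 6550 * 0.964 = 6314
Band 3: 2850 * 0.942 = 2685
Band 4: 8100 * 0.934 + 5650 * 0.296 = 7565 + 1672 = 9237
Population now: 0–14=3267, 15–29=6314, 30–44=2685, 45+=9237
Period 2.
Births: 6314 * 0.453 = 2860 ; 2685 * 0.244 = 655 → 3515
Band 2: 3267 * 0.964 = 3149
Band 3: 6314 * 0.942 = 5948
Band 4: 2685 * 0.934 + 9237 * 0.296 = 2508 + 2734 = 5242
Population now: 0–14=3515, 15–29=3149, 30–44=5948, 45+=5242
Period 3.
Births: 3149 * 0.453 = 1426 ; 5948 * 0.244 = 1451 → 2877
Band 2: 3515 * 0.964 = 3388
Band 3: 3149 * 0.942 = 2966
Band 4: 5948 * 0.934 + 5242 * 0.296 = 5555 + 1552 = 7107
Population now: 0–14=2877, 15–29=3388, 30–44=2966, 45+=7107

2877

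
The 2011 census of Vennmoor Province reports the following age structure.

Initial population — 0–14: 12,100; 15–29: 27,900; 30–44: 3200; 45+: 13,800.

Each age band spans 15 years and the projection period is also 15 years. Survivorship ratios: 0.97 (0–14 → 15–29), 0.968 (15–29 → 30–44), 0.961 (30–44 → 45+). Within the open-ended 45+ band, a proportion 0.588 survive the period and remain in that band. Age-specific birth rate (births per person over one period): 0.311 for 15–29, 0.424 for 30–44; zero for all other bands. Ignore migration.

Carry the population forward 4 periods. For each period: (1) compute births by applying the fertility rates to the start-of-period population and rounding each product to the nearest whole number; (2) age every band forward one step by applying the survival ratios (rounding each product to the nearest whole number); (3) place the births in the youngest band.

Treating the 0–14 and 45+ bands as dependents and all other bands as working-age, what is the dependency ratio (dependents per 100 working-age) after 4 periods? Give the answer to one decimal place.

161.9

(Bands numbered youngest = 1 to oldest = 4.)
Period 1.
Births: 27900 × 0.311 = 8677  |  3200 × 0.424 = 1357 → 10034
Band 2: 12100 × 0.97 = 11737
Band 3: 27900 × 0.968 = 27007
Band 4: 3200 × 0.961 + 13800 × 0.588 = 3075 + 8114 = 11189
→ [10034, 11737, 27007, 11189]
Period 2.
Births: 11737 × 0.311 = 3650  |  27007 × 0.424 = 11451 → 15101
Band 2: 10034 × 0.97 = 9733
Band 3: 11737 × 0.968 = 11361
Band 4: 27007 × 0.961 + 11189 × 0.588 = 25954 + 6579 = 32533
→ [15101, 9733, 11361, 32533]
Period 3.
Births: 9733 × 0.311 = 3027  |  11361 × 0.424 = 4817 → 7844
Band 2: 15101 × 0.97 = 14648
Band 3: 9733 × 0.968 = 9422
Band 4: 11361 × 0.961 + 32533 × 0.588 = 10918 + 19129 = 30047
→ [7844, 14648, 9422, 30047]
Period 4.
Births: 14648 × 0.311 = 4556  |  9422 × 0.424 = 3995 → 8551
Band 2: 7844 × 0.97 = 7609
Band 3: 14648 × 0.968 = 14179
Band 4: 9422 × 0.961 + 30047 × 0.588 = 9055 + 17668 = 26723
→ [8551, 7609, 14179, 26723]
Dependents (band 0–14 + band 45+) = 8551 + 26723 = 35274; working-age = 21788; ratio = 35274/21788 × 100 = 161.9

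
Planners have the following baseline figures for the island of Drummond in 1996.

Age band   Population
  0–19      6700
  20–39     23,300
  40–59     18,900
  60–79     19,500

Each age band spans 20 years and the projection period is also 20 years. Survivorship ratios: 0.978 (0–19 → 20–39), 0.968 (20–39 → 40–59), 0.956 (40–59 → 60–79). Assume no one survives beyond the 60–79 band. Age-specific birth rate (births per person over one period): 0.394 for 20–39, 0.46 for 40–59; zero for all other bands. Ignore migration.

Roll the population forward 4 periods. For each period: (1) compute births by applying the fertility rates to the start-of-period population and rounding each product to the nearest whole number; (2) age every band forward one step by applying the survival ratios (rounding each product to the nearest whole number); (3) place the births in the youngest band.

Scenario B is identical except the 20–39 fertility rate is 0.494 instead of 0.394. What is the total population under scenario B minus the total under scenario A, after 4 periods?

Let group 1 be 0–19 through group 4 = 60–79.
Period 1.
Births: 23300 * 0.394 = 9180 ; 18900 * 0.46 = 8694 → 17874
Group 2: 6700 * 0.978 = 6553
Group 3: 23300 * 0.968 = 22554
Group 4: 18900 * 0.956 = 18068
→ [17874, 6553, 22554, 18068]
Period 2.
Births: 6553 * 0.394 = 2582 ; 22554 * 0.46 = 10375 → 12957
Group 2: 17874 * 0.978 = 17481
Group 3: 6553 * 0.968 = 6343
Group 4: 22554 * 0.956 = 21562
→ [12957, 17481, 6343, 21562]
Period 3.
Births: 17481 * 0.394 = 6888 ; 6343 * 0.46 = 2918 → 9806
Group 2: 12957 * 0.978 = 12672
Group 3: 17481 * 0.968 = 16922
Group 4: 6343 * 0.956 = 6064
→ [9806, 12672, 16922, 6064]
Period 4.
Births: 12672 * 0.394 = 4993 ; 16922 * 0.46 = 7784 → 12777
Group 2: 9806 * 0.978 = 9590
Group 3: 12672 * 0.968 = 12266
Group 4: 16922 * 0.956 = 16177
→ [12777, 9590, 12266, 16177]
Scenario A total after 4 periods: 50810
Scenario B projection —
Period 1.
Births: 23300 * 0.494 = 11510 ; 18900 * 0.46 = 8694 → 20204
Group 2: 6700 * 0.978 = 6553
Group 3: 23300 * 0.968 = 22554
Group 4: 18900 * 0.956 = 18068
→ [20204, 6553, 22554, 18068]
Period 2.
Births: 6553 * 0.494 = 3237 ; 22554 * 0.46 = 10375 → 13612
Group 2: 20204 * 0.978 = 19760
Group 3: 6553 * 0.968 = 6343
Group 4: 22554 * 0.956 = 21562
→ [13612, 19760, 6343, 21562]
Period 3.
Births: 19760 * 0.494 = 9761 ; 6343 * 0.46 = 2918 → 12679
Group 2: 13612 * 0.978 = 13313
Group 3: 19760 * 0.968 = 19128
Group 4: 6343 * 0.956 = 6064
→ [12679, 13313, 19128, 6064]
Period 4.
Births: 13313 * 0.494 = 6577 ; 19128 * 0.46 = 8799 → 15376
Group 2: 12679 * 0.978 = 12400
Group 3: 13313 * 0.968 = 12887
Group 4: 19128 * 0.956 = 18286
→ [15376, 12400, 12887, 18286]
Scenario B total after 4 periods: 58949
Difference B − A = 58949 − 50810 = 8139

8139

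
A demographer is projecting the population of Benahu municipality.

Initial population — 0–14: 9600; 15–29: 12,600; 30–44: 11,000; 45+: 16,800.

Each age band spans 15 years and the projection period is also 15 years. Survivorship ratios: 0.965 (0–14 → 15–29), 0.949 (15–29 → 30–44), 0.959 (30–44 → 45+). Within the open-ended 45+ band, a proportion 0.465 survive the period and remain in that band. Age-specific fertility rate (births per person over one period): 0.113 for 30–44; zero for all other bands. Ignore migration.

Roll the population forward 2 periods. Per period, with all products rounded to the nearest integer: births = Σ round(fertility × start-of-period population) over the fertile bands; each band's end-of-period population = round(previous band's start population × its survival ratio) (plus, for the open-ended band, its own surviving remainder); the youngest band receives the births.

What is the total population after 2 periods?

31347

Period 1:
Births: 11000 × 0.113 = 1243
15–29: 9600 × 0.965 = 9264
30–44: 12600 × 0.949 = 11957
45+: 11000 × 0.959 + 16800 × 0.465 = 10549 + 7812 = 18361
Population now: 0–14=1243, 15–29=9264, 30–44=11957, 45+=18361
Period 2:
Births: 11957 × 0.113 = 1351
15–29: 1243 × 0.965 = 1199
30–44: 9264 × 0.949 = 8792
45+: 11957 × 0.959 + 18361 × 0.465 = 11467 + 8538 = 20005
Population now: 0–14=1351, 15–29=1199, 30–44=8792, 45+=20005
Total after period 2: 1351 + 1199 + 8792 + 20005 = 31347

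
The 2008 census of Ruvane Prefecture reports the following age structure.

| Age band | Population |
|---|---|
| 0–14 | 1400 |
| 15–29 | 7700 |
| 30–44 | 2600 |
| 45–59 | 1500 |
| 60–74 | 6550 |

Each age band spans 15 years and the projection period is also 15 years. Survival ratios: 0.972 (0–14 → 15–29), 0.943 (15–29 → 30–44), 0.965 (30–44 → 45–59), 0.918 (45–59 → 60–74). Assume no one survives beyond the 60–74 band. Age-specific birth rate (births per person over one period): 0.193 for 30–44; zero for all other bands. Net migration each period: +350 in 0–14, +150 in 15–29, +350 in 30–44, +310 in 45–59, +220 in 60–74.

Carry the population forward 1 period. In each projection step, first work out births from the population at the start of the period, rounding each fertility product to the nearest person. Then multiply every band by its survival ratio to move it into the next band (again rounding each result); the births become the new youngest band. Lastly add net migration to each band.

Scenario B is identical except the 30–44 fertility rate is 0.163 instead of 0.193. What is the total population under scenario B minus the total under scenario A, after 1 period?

-78

Period 1:
Births: 2600 × 0.193 = 502
15–29: 1400 × 0.972 = 1361
30–44: 7700 × 0.943 = 7261
45–59: 2600 × 0.965 = 2509
60–74: 1500 × 0.918 = 1377
Net migration: 0–14 + 350 → 852; 15–29 + 150 → 1511; 30–44 + 350 → 7611; 45–59 + 310 → 2819; 60–74 + 220 → 1597
End of period: [852, 1511, 7611, 2819, 1597]
Scenario A total after 1 period: 14390
Scenario B projection —
Period 1:
Births: 2600 × 0.163 = 424
15–29: 1400 × 0.972 = 1361
30–44: 7700 × 0.943 = 7261
45–59: 2600 × 0.965 = 2509
60–74: 1500 × 0.918 = 1377
Net migration: 0–14 + 350 → 774; 15–29 + 150 → 1511; 30–44 + 350 → 7611; 45–59 + 310 → 2819; 60–74 + 220 → 1597
End of period: [774, 1511, 7611, 2819, 1597]
Scenario B total after 1 period: 14312
Difference B − A = 14312 − 14390 = -78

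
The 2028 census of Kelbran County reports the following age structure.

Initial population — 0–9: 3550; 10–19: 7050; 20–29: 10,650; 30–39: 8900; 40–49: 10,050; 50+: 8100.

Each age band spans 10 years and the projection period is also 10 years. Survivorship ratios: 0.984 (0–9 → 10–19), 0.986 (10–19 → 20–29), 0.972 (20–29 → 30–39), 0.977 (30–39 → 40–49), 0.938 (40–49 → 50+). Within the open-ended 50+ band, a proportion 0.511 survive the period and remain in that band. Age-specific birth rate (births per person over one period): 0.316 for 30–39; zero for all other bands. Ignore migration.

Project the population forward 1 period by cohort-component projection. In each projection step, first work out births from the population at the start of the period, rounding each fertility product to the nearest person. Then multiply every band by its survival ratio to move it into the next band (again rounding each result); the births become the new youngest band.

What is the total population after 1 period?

45869

Call the bands 1 to 6, youngest first.
[period 1]
Births: 8900 × 0.316 = 2812
Band 2: 3550 × 0.984 = 3493
Band 3: 7050 × 0.986 = 6951
Band 4: 10650 × 0.972 = 10352
Band 5: 8900 × 0.977 = 8695
Band 6: 10050 × 0.938 + 8100 × 0.511 = 9427 + 4139 = 13566
Giving 2812 / 3493 / 6951 / 10352 / 8695 / 13566.
Total after period 1: 2812 + 3493 + 6951 + 10352 + 8695 + 13566 = 45869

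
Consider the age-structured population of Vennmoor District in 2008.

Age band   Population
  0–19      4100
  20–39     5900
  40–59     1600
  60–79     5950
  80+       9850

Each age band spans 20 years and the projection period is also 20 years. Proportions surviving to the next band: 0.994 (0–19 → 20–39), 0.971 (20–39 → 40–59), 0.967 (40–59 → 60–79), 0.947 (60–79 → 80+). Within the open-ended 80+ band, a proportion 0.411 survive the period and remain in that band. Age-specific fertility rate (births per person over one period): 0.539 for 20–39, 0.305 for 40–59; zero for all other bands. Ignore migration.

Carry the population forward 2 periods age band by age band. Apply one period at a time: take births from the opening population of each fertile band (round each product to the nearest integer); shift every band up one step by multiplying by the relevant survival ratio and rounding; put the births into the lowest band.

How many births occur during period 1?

[period 1]
Births: 5900 * 0.539 = 3180  |  1600 * 0.305 = 488 ⇒ total 3668
20–39: 4100 * 0.994 = 4075
40–59: 5900 * 0.971 = 5729
60–79: 1600 * 0.967 = 1547
80+: 5950 * 0.947 + 9850 * 0.411 = 5635 + 4048 = 9683
→ [3668, 4075, 5729, 1547, 9683]

3668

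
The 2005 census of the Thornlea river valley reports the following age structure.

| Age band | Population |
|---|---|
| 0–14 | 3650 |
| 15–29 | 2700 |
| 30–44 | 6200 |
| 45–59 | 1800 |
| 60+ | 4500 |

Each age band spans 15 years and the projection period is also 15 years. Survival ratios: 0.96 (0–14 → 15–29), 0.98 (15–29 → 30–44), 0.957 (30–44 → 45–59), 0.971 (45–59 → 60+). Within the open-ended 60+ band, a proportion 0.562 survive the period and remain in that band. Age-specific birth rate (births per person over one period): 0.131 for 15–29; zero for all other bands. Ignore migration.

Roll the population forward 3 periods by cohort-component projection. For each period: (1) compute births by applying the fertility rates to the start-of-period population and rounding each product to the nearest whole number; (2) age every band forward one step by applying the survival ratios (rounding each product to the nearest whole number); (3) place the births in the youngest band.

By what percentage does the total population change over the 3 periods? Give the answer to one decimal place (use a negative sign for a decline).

Period 1:
Births: 2700 × 0.131 = 354
15–29: 3650 × 0.96 = 3504
30–44: 2700 × 0.98 = 2646
45–59: 6200 × 0.957 = 5933
60+: 1800 × 0.971 + 4500 × 0.562 = 1748 + 2529 = 4277
Giving 354 / 3504 / 2646 / 5933 / 4277.
Period 2:
Births: 3504 × 0.131 = 459
15–29: 354 × 0.96 = 340
30–44: 3504 × 0.98 = 3434
45–59: 2646 × 0.957 = 2532
60+: 5933 × 0.971 + 4277 × 0.562 = 5761 + 2404 = 8165
Giving 459 / 340 / 3434 / 2532 / 8165.
Period 3:
Births: 340 × 0.131 = 45
15–29: 459 × 0.96 = 441
30–44: 340 × 0.98 = 333
45–59: 3434 × 0.957 = 3286
60+: 2532 × 0.971 + 8165 × 0.562 = 2459 + 4589 = 7048
Giving 45 / 441 / 333 / 3286 / 7048.
Total: 18850 → 11153; change = -7697; percentage change = -40.8%

-40.8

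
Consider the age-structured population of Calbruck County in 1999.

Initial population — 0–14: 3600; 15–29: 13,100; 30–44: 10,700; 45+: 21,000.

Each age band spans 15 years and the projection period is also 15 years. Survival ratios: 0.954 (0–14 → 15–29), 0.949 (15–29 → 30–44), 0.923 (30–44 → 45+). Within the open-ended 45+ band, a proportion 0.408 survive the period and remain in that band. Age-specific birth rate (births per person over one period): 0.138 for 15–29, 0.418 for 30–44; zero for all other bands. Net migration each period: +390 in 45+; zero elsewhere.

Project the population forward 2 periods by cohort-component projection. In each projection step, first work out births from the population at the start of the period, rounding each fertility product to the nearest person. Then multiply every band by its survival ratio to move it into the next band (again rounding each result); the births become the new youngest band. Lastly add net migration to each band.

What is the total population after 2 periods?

Period 1.
Births: 13100 * 0.138 = 1808, 10700 * 0.418 = 4473 → 6281
15–29: 3600 * 0.954 = 3434
30–44: 13100 * 0.949 = 12432
45+: 10700 * 0.923 + 21000 * 0.408 = 9876 + 8568 = 18444
Net migration: 45+ + 390 → 18834
Population now: 0–14=6281, 15–29=3434, 30–44=12432, 45+=18834
Period 2.
Births: 3434 * 0.138 = 474, 12432 * 0.418 = 5197 → 5671
15–29: 6281 * 0.954 = 5992
30–44: 3434 * 0.949 = 3259
45+: 12432 * 0.923 + 18834 * 0.408 = 11475 + 7684 = 19159
Net migration: 45+ + 390 → 19549
Population now: 0–14=5671, 15–29=5992, 30–44=3259, 45+=19549
Total after period 2: 5671 + 5992 + 3259 + 19549 = 34471

34471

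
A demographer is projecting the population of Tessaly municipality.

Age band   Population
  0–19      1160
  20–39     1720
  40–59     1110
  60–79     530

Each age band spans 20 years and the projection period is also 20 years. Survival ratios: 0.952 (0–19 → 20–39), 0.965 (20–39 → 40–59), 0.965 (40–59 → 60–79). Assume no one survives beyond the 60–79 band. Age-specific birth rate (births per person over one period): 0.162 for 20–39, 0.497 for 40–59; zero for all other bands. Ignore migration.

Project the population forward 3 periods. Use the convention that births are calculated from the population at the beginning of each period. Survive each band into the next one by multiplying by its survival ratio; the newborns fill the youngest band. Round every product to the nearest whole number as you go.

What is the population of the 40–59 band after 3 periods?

763

Numbering the groups 1..4 from youngest to oldest:
— Period 1 —
Births: 1720 × 0.162 = 279 ; 1110 × 0.497 = 552 → 831
Group 2: 1160 × 0.952 = 1104
Group 3: 1720 × 0.965 = 1660
Group 4: 1110 × 0.965 = 1071
→ [831, 1104, 1660, 1071]
— Period 2 —
Births: 1104 × 0.162 = 179 ; 1660 × 0.497 = 825 → 1004
Group 2: 831 × 0.952 = 791
Group 3: 1104 × 0.965 = 1065
Group 4: 1660 × 0.965 = 1602
→ [1004, 791, 1065, 1602]
— Period 3 —
Births: 791 × 0.162 = 128 ; 1065 × 0.497 = 529 → 657
Group 2: 1004 × 0.952 = 956
Group 3: 791 × 0.965 = 763
Group 4: 1065 × 0.965 = 1028
→ [657, 956, 763, 1028]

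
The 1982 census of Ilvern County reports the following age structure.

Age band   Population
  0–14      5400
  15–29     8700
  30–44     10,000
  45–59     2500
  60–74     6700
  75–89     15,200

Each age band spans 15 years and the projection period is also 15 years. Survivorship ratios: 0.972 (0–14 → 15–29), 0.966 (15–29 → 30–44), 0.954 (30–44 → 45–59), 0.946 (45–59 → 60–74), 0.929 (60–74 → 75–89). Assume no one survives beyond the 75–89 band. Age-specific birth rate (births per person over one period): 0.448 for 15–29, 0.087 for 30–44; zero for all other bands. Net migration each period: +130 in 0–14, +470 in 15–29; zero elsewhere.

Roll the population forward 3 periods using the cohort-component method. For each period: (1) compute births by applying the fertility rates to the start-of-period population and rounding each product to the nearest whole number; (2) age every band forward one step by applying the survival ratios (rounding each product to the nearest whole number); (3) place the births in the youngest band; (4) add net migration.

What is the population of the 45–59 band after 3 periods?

5271

Call the bands 1 to 6, youngest first.
After projecting period 1:
Births: 8700 × 0.448 = 3898  |  10000 × 0.087 = 870 — total 4768
Band 2: 5400 × 0.972 = 5249
Band 3: 8700 × 0.966 = 8404
Band 4: 10000 × 0.954 = 9540
Band 5: 2500 × 0.946 = 2365
Band 6: 6700 × 0.929 = 6224
Net migration: Band 1 + 130 → 4898; Band 2 + 470 → 5719
End of period: [4898, 5719, 8404, 9540, 2365, 6224]
After projecting period 2:
Births: 5719 × 0.448 = 2562  |  8404 × 0.087 = 731 — total 3293
Band 2: 4898 × 0.972 = 4761
Band 3: 5719 × 0.966 = 5525
Band 4: 8404 × 0.954 = 8017
Band 5: 9540 × 0.946 = 9025
Band 6: 2365 × 0.929 = 2197
Net migration: Band 1 + 130 → 3423; Band 2 + 470 → 5231
End of period: [3423, 5231, 5525, 8017, 9025, 2197]
After projecting period 3:
Births: 5231 × 0.448 = 2343  |  5525 × 0.087 = 481 — total 2824
Band 2: 3423 × 0.972 = 3327
Band 3: 5231 × 0.966 = 5053
Band 4: 5525 × 0.954 = 5271
Band 5: 8017 × 0.946 = 7584
Band 6: 9025 × 0.929 = 8384
Net migration: Band 1 + 130 → 2954; Band 2 + 470 → 3797
End of period: [2954, 3797, 5053, 5271, 7584, 8384]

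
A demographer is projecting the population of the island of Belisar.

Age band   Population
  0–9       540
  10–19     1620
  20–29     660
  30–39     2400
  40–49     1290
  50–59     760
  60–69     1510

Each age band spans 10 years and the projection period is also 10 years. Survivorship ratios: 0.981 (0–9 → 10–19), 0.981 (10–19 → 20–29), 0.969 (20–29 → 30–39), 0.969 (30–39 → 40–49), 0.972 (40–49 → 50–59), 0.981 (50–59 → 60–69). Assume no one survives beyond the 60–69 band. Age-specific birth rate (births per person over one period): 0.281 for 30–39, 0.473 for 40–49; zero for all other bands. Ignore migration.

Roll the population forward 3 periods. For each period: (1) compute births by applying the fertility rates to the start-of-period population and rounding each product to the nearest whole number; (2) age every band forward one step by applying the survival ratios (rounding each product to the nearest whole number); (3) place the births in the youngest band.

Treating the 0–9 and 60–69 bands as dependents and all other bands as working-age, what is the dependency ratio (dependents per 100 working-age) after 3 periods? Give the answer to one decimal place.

— Period 1 —
Births: 2400 * 0.281 = 674, 1290 * 0.473 = 610 — total 1284
10–19: 540 * 0.981 = 530
20–29: 1620 * 0.981 = 1589
30–39: 660 * 0.969 = 640
40–49: 2400 * 0.969 = 2326
50–59: 1290 * 0.972 = 1254
60–69: 760 * 0.981 = 746
End of period: [1284, 530, 1589, 640, 2326, 1254, 746]
— Period 2 —
Births: 640 * 0.281 = 180, 2326 * 0.473 = 1100 — total 1280
10–19: 1284 * 0.981 = 1260
20–29: 530 * 0.981 = 520
30–39: 1589 * 0.969 = 1540
40–49: 640 * 0.969 = 620
50–59: 2326 * 0.972 = 2261
60–69: 1254 * 0.981 = 1230
End of period: [1280, 1260, 520, 1540, 620, 2261, 1230]
— Period 3 —
Births: 1540 * 0.281 = 433, 620 * 0.473 = 293 — total 726
10–19: 1280 * 0.981 = 1256
20–29: 1260 * 0.981 = 1236
30–39: 520 * 0.969 = 504
40–49: 1540 * 0.969 = 1492
50–59: 620 * 0.972 = 603
60–69: 2261 * 0.981 = 2218
End of period: [726, 1256, 1236, 504, 1492, 603, 2218]
Dependents (band 0–9 + band 60–69) = 726 + 2218 = 2944; working-age = 5091; ratio = 2944/5091 × 100 = 57.8

57.8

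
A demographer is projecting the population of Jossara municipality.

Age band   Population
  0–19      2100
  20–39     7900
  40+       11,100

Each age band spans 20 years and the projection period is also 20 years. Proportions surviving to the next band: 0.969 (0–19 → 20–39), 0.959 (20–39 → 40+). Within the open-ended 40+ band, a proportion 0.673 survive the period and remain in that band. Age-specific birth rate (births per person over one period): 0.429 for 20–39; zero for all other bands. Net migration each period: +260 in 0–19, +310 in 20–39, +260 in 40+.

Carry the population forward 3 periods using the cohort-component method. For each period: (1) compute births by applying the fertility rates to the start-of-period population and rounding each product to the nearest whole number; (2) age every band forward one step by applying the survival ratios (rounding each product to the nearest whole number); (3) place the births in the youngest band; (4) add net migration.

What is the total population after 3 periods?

(Groups numbered youngest = 1 to oldest = 3.)
[period 1]
Births: 7900 * 0.429 = 3389
Group 2: 2100 * 0.969 = 2035
Group 3: 7900 * 0.959 + 11100 * 0.673 = 7576 + 7470 = 15046
Net migration: Group 1 + 260 → 3649; Group 2 + 310 → 2345; Group 3 + 260 → 15306
Giving 3649 / 2345 / 15306.
[period 2]
Births: 2345 * 0.429 = 1006
Group 2: 3649 * 0.969 = 3536
Group 3: 2345 * 0.959 + 15306 * 0.673 = 2249 + 10301 = 12550
Net migration: Group 1 + 260 → 1266; Group 2 + 310 → 3846; Group 3 + 260 → 12810
Giving 1266 / 3846 / 12810.
[period 3]
Births: 3846 * 0.429 = 1650
Group 2: 1266 * 0.969 = 1227
Group 3: 3846 * 0.959 + 12810 * 0.673 = 3688 + 8621 = 12309
Net migration: Group 1 + 260 → 1910; Group 2 + 310 → 1537; Group 3 + 260 → 12569
Giving 1910 / 1537 / 12569.
Total after period 3: 1910 + 1537 + 12569 = 16016

16016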